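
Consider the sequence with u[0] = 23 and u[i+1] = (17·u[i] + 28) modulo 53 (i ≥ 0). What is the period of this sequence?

We have u[0] = 23, u[1] = 48, u[2] = 49, u[3] = 13, u[4] = 37, u[5] = 21, u[6] = 14, u[7] = 1, u[8] = 45, u[9] = 51, u[10] = 47, u[11] = 32, u[12] = 42, u[13] = 0, u[14] = 28, u[15] = 27, u[16] = 10, u[17] = 39, u[18] = 2, u[19] = 9, u[20] = 22, u[21] = 31, u[22] = 25, u[23] = 29, u[24] = 44, u[25] = 34, u[26] = 23.
The sequence repeats with period 26.

26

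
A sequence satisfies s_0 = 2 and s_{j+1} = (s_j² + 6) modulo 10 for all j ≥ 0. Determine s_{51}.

s_0 = 2,  s_1 = 0,  s_2 = 6,  s_3 = 2.
The sequence repeats with period 3.
So s_{51} = s_{0 + ((51-0) mod 3)} = s_0 = 2.

2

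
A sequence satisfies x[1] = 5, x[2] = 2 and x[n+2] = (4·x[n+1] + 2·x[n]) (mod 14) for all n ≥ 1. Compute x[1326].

We have x[1] = 5,  x[2] = 2,  x[3] = 4,  x[4] = 6,  x[5] = 4,  x[6] = 0,  x[7] = 8,  x[8] = 4,  x[9] = 4,  x[10] = 10,  x[11] = 6,  x[12] = 2,  x[13] = 6,  x[14] = 0,  x[15] = 12,  x[16] = 6,  x[17] = 6,  x[18] = 8,  x[19] = 2,  x[20] = 10,  x[21] = 2,  x[22] = 0,  x[23] = 4,  x[24] = 2,  x[25] = 2,  x[26] = 12,  x[27] = 10,  x[28] = 8,  x[29] = 10,  x[30] = 0,  x[31] = 6,  x[32] = 10,  x[33] = 10,  x[34] = 4,  x[35] = 8,  x[36] = 12,  x[37] = 8,  x[38] = 0,  x[39] = 2,  x[40] = 8,  x[41] = 8,  x[42] = 6,  x[43] = 12,  x[44] = 4,  x[45] = 12,  x[46] = 0,  x[47] = 10,  x[48] = 12,  x[49] = 12,  x[50] = 2,  x[51] = 4.
Since (x[50], x[51]) = (x[2], x[3]) = (2, 4) (two consecutive terms determine the rest), the sequence is eventually periodic: after a pre-period of length 1 it cycles with period 48.
For n ≥ 2, x[n] depends only on (n - 2) mod 48. (1326 - 2) mod 48 = 28, so x[1326] = x[30] = 0.

0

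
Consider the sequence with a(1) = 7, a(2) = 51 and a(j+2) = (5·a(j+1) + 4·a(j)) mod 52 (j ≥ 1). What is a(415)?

35

Computing terms: a(1) = 7; a(2) = 51; a(3) = 23; a(4) = 7; a(5) = 23; a(6) = 39; a(7) = 27; a(8) = 31; a(9) = 3; a(10) = 35; a(11) = 31; a(12) = 35; a(13) = 39; a(14) = 23; a(15) = 11; a(16) = 43; a(17) = 51; a(18) = 11; a(19) = 51; a(20) = 39; a(21) = 35; a(22) = 19; a(23) = 27; a(24) = 3; a(25) = 19; a(26) = 3; a(27) = 39; a(28) = 51; a(29) = 47; a(30) = 23; a(31) = 43; a(32) = 47; a(33) = 43; a(34) = 39; a(35) = 3; a(36) = 15; a(37) = 35; a(38) = 27; a(39) = 15; a(40) = 27; a(41) = 39; a(42) = 43; a(43) = 7; a(44) = 51.
Since (a(43), a(44)) = (a(1), a(2)) = (7, 51) (two consecutive terms determine the rest), the sequence is periodic with period 42.
(415 - 1) mod 42 = 36, so a(415) = a(37) = 35.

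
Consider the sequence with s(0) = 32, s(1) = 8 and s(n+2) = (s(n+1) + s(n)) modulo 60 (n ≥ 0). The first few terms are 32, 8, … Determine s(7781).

28

Listing terms: s(0) = 32; s(1) = 8; s(2) = 40; s(3) = 48; s(4) = 28; s(5) = 16; s(6) = 44; s(7) = 0; s(8) = 44; s(9) = 44; s(10) = 28; s(11) = 12; s(12) = 40; s(13) = 52; s(14) = 32; s(15) = 24; s(16) = 56; s(17) = 20; s(18) = 16; s(19) = 36; s(20) = 52; s(21) = 28; s(22) = 20; s(23) = 48; s(24) = 8; s(25) = 56; s(26) = 4; s(27) = 0; s(28) = 4; s(29) = 4; s(30) = 8; s(31) = 12; s(32) = 20; s(33) = 32; s(34) = 52; s(35) = 24; s(36) = 16; s(37) = 40; s(38) = 56; s(39) = 36; s(40) = 32; s(41) = 8.
The sequence repeats with period 40.
So s(7781) = s(0 + ((7781-0) mod 40)) = s(21) = 28.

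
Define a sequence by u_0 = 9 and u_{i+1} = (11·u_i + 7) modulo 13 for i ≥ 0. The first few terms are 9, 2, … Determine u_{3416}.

Listing terms: u_0 = 9,  u_1 = 2,  u_2 = 3,  u_3 = 1,  u_4 = 5,  u_5 = 10,  u_6 = 0,  u_7 = 7,  u_8 = 6,  u_9 = 8,  u_{10} = 4,  u_{11} = 12,  u_{12} = 9.
Since u_{12} = u_0 = 9, the sequence is periodic with period 12.
(3416 - 0) mod 12 = 8, so u_{3416} = u_8 = 6.

6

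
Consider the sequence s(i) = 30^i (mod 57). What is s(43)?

s(1) = 30,  s(2) = 45,  s(3) = 39,  s(4) = 30.
The sequence repeats with period 3.
(43 - 1) mod 3 = 0, so s(43) = s(1) = 30.

30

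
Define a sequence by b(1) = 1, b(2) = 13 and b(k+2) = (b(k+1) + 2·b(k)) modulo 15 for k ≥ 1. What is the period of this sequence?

b(1) = 1; b(2) = 13; b(3) = 0; b(4) = 11; b(5) = 11; b(6) = 3; b(7) = 10; b(8) = 1; b(9) = 6; b(10) = 8; b(11) = 5; b(12) = 6; b(13) = 1; b(14) = 13.
Since (b(13), b(14)) = (b(1), b(2)) = (1, 13) (two consecutive terms determine the rest), the sequence is periodic with period 12.

12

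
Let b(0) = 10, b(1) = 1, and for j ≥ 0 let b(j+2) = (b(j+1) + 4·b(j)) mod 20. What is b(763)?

We have b(0) = 10; b(1) = 1; b(2) = 1; b(3) = 5; b(4) = 9; b(5) = 9; b(6) = 5; b(7) = 1; b(8) = 1.
Since (b(7), b(8)) = (b(1), b(2)) = (1, 1) (two consecutive terms determine the rest), the sequence is eventually periodic: after a pre-period of length 1 it cycles with period 6.
For j ≥ 1, b(j) depends only on (j - 1) mod 6. (763 - 1) mod 6 = 0, so b(763) = b(1) = 1.

1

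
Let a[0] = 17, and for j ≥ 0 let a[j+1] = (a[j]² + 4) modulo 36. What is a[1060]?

5

Listing terms: a[0] = 17, a[1] = 5, a[2] = 29, a[3] = 17.
Since a[3] = a[0] = 17, the sequence is periodic with period 3.
(1060 - 0) mod 3 = 1, so a[1060] = a[1] = 5.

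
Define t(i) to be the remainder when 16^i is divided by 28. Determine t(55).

Computing terms: t(1) = 16; t(2) = 4; t(3) = 8; t(4) = 16.
Since t(4) = t(1) = 16, the sequence is periodic with period 3.
(55 - 1) mod 3 = 0, so t(55) = t(1) = 16.

16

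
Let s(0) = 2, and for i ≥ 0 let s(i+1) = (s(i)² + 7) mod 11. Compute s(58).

8

We have s(0) = 2, s(1) = 0, s(2) = 7, s(3) = 1, s(4) = 8, s(5) = 5, s(6) = 10, s(7) = 8.
Since s(7) = s(4) = 8, the sequence is eventually periodic: after a pre-period of length 4 it cycles with period 3.
For i ≥ 4, s(i) depends only on (i - 4) mod 3. (58 - 4) mod 3 = 0, so s(58) = s(4) = 8.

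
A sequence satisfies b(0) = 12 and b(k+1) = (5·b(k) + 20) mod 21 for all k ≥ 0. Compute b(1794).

Listing terms: b(0) = 12,  b(1) = 17,  b(2) = 0,  b(3) = 20,  b(4) = 15,  b(5) = 11,  b(6) = 12.
Since b(6) = b(0) = 12, the sequence is periodic with period 6.
(1794 - 0) mod 6 = 0, so b(1794) = b(0) = 12.

12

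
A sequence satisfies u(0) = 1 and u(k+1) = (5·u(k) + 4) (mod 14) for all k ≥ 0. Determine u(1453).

u(0) = 1, u(1) = 9, u(2) = 7, u(3) = 11, u(4) = 3, u(5) = 5, u(6) = 1.
Since u(6) = u(0) = 1, the sequence is periodic with period 6.
(1453 - 0) mod 6 = 1, so u(1453) = u(1) = 9.

9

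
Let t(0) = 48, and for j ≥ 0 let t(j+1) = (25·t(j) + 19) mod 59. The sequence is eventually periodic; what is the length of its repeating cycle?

29

t(0) = 48,  t(1) = 39,  t(2) = 50,  t(3) = 30,  t(4) = 2,  t(5) = 10,  t(6) = 33,  t(7) = 18,  t(8) = 56,  t(9) = 3,  t(10) = 35,  t(11) = 9,  t(12) = 8,  t(13) = 42,  t(14) = 7,  t(15) = 17,  t(16) = 31,  t(17) = 27,  t(18) = 45,  t(19) = 23,  t(20) = 4,  t(21) = 1,  t(22) = 44,  t(23) = 57,  t(24) = 28,  t(25) = 11,  t(26) = 58,  t(27) = 53,  t(28) = 46,  t(29) = 48.
Since t(29) = t(0) = 48, the sequence is periodic with period 29.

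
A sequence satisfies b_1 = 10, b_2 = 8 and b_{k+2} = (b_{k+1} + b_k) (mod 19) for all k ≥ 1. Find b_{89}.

b_1 = 10; b_2 = 8; b_3 = 18; b_4 = 7; b_5 = 6; b_6 = 13; b_7 = 0; b_8 = 13; b_9 = 13; b_{10} = 7; b_{11} = 1; b_{12} = 8; b_{13} = 9; b_{14} = 17; b_{15} = 7; b_{16} = 5; b_{17} = 12; b_{18} = 17; b_{19} = 10; b_{20} = 8.
Since (b_{19}, b_{20}) = (b_1, b_2) = (10, 8) (two consecutive terms determine the rest), the sequence is periodic with period 18.
So b_{89} = b_{1 + ((89-1) mod 18)} = b_{17} = 12.

12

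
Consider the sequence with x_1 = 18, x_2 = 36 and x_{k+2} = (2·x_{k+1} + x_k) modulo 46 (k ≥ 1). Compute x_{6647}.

44

We have x_1 = 18, x_2 = 36, x_3 = 44, x_4 = 32, x_5 = 16, x_6 = 18, x_7 = 6, x_8 = 30, x_9 = 20, x_{10} = 24, x_{11} = 22, x_{12} = 22, x_{13} = 20, x_{14} = 16, x_{15} = 6, x_{16} = 28, x_{17} = 16, x_{18} = 14, x_{19} = 44, x_{20} = 10, x_{21} = 18, x_{22} = 0, x_{23} = 18, x_{24} = 36.
Since (x_{23}, x_{24}) = (x_1, x_2) = (18, 36) (two consecutive terms determine the rest), the sequence is periodic with period 22.
(6647 - 1) mod 22 = 2, so x_{6647} = x_3 = 44.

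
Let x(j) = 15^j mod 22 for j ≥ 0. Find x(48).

9

Computing terms: x(0) = 1,  x(1) = 15,  x(2) = 5,  x(3) = 9,  x(4) = 3,  x(5) = 1.
The sequence repeats with period 5.
(48 - 0) mod 5 = 3, so x(48) = x(3) = 9.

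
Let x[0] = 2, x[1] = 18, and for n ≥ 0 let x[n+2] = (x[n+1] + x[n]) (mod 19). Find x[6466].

Computing terms: x[0] = 2,  x[1] = 18,  x[2] = 1,  x[3] = 0,  x[4] = 1,  x[5] = 1,  x[6] = 2,  x[7] = 3,  x[8] = 5,  x[9] = 8,  x[10] = 13,  x[11] = 2,  x[12] = 15,  x[13] = 17,  x[14] = 13,  x[15] = 11,  x[16] = 5,  x[17] = 16,  x[18] = 2,  x[19] = 18.
Since (x[18], x[19]) = (x[0], x[1]) = (2, 18) (two consecutive terms determine the rest), the sequence is periodic with period 18.
So x[6466] = x[0 + ((6466-0) mod 18)] = x[4] = 1.

1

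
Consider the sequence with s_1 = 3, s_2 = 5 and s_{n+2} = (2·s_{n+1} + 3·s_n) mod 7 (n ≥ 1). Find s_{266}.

Computing terms: s_1 = 3,  s_2 = 5,  s_3 = 5,  s_4 = 4,  s_5 = 2,  s_6 = 2,  s_7 = 3,  s_8 = 5.
Since (s_7, s_8) = (s_1, s_2) = (3, 5) (two consecutive terms determine the rest), the sequence is periodic with period 6.
So s_{266} = s_{1 + ((266-1) mod 6)} = s_2 = 5.

5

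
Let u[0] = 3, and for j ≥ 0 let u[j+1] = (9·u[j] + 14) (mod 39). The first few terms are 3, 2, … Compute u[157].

We have u[0] = 3,  u[1] = 2,  u[2] = 32,  u[3] = 29,  u[4] = 2.
Since u[4] = u[1] = 2, the sequence is eventually periodic: after a pre-period of length 1 it cycles with period 3.
For j ≥ 1, u[j] depends only on (j - 1) mod 3. (157 - 1) mod 3 = 0, so u[157] = u[1] = 2.

2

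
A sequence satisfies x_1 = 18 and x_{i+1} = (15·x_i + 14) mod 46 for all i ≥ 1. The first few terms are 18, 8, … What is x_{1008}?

x_1 = 18; x_2 = 8; x_3 = 42; x_4 = 0; x_5 = 14; x_6 = 40; x_7 = 16; x_8 = 24; x_9 = 6; x_{10} = 12; x_{11} = 10; x_{12} = 26; x_{13} = 36; x_{14} = 2; x_{15} = 44; x_{16} = 30; x_{17} = 4; x_{18} = 28; x_{19} = 20; x_{20} = 38; x_{21} = 32; x_{22} = 34; x_{23} = 18.
The sequence repeats with period 22.
(1008 - 1) mod 22 = 17, so x_{1008} = x_{18} = 28.

28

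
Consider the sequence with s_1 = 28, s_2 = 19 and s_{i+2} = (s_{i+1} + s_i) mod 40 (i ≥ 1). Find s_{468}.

s_1 = 28; s_2 = 19; s_3 = 7; s_4 = 26; s_5 = 33; s_6 = 19; s_7 = 12; s_8 = 31; s_9 = 3; s_{10} = 34; s_{11} = 37; s_{12} = 31; s_{13} = 28; s_{14} = 19.
The sequence repeats with period 12.
(468 - 1) mod 12 = 11, so s_{468} = s_{12} = 31.

31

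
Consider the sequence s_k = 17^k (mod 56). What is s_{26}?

9

Listing terms: s_0 = 1; s_1 = 17; s_2 = 9; s_3 = 41; s_4 = 25; s_5 = 33; s_6 = 1.
The sequence repeats with period 6.
So s_{26} = s_{0 + ((26-0) mod 6)} = s_2 = 9.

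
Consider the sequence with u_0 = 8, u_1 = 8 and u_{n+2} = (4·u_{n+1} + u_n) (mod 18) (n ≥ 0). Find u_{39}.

Listing terms: u_0 = 8; u_1 = 8; u_2 = 4; u_3 = 6; u_4 = 10; u_5 = 10; u_6 = 14; u_7 = 12; u_8 = 8; u_9 = 8.
The sequence repeats with period 8.
So u_{39} = u_{0 + ((39-0) mod 8)} = u_7 = 12.

12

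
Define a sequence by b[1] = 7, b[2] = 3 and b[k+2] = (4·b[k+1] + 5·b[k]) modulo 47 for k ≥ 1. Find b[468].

b[1] = 7; b[2] = 3; b[3] = 0; b[4] = 15; b[5] = 13; b[6] = 33; b[7] = 9; b[8] = 13; b[9] = 3; b[10] = 30; b[11] = 41; b[12] = 32; b[13] = 4; b[14] = 35; b[15] = 19; b[16] = 16; b[17] = 18; b[18] = 11; b[19] = 40; b[20] = 27; b[21] = 26; b[22] = 4; b[23] = 5; b[24] = 40; b[25] = 44; b[26] = 0; b[27] = 32; b[28] = 34; b[29] = 14; b[30] = 38; b[31] = 34; b[32] = 44; b[33] = 17; b[34] = 6; b[35] = 15; b[36] = 43; b[37] = 12; b[38] = 28; b[39] = 31; b[40] = 29; b[41] = 36; b[42] = 7; b[43] = 20; b[44] = 21; b[45] = 43; b[46] = 42; b[47] = 7; b[48] = 3.
The sequence repeats with period 46.
So b[468] = b[1 + ((468-1) mod 46)] = b[8] = 13.

13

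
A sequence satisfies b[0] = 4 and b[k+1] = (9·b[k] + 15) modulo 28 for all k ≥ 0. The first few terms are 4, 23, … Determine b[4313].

We have b[0] = 4; b[1] = 23; b[2] = 26; b[3] = 25; b[4] = 16; b[5] = 19; b[6] = 18; b[7] = 9; b[8] = 12; b[9] = 11; b[10] = 2; b[11] = 5; b[12] = 4.
The sequence repeats with period 12.
So b[4313] = b[0 + ((4313-0) mod 12)] = b[5] = 19.

19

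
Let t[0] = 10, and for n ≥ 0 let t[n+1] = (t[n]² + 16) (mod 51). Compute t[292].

41

We have t[0] = 10; t[1] = 14; t[2] = 8; t[3] = 29; t[4] = 41; t[5] = 14.
Since t[5] = t[1] = 14, the sequence is eventually periodic: after a pre-period of length 1 it cycles with period 4.
For n ≥ 1, t[n] depends only on (n - 1) mod 4. (292 - 1) mod 4 = 3, so t[292] = t[4] = 41.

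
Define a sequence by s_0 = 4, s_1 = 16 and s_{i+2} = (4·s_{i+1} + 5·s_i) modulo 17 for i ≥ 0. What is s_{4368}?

4

Computing terms: s_0 = 4,  s_1 = 16,  s_2 = 16,  s_3 = 8,  s_4 = 10,  s_5 = 12,  s_6 = 13,  s_7 = 10,  s_8 = 3,  s_9 = 11,  s_{10} = 8,  s_{11} = 2,  s_{12} = 14,  s_{13} = 15,  s_{14} = 11,  s_{15} = 0,  s_{16} = 4,  s_{17} = 16.
The sequence repeats with period 16.
(4368 - 0) mod 16 = 0, so s_{4368} = s_0 = 4.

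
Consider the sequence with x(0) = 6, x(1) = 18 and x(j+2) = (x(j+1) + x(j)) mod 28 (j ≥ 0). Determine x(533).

Computing terms: x(0) = 6,  x(1) = 18,  x(2) = 24,  x(3) = 14,  x(4) = 10,  x(5) = 24,  x(6) = 6,  x(7) = 2,  x(8) = 8,  x(9) = 10,  x(10) = 18,  x(11) = 0,  x(12) = 18,  x(13) = 18,  x(14) = 8,  x(15) = 26,  x(16) = 6,  x(17) = 4,  x(18) = 10,  x(19) = 14,  x(20) = 24,  x(21) = 10,  x(22) = 6,  x(23) = 16,  x(24) = 22,  x(25) = 10,  x(26) = 4,  x(27) = 14,  x(28) = 18,  x(29) = 4,  x(30) = 22,  x(31) = 26,  x(32) = 20,  x(33) = 18,  x(34) = 10,  x(35) = 0,  x(36) = 10,  x(37) = 10,  x(38) = 20,  x(39) = 2,  x(40) = 22,  x(41) = 24,  x(42) = 18,  x(43) = 14,  x(44) = 4,  x(45) = 18,  x(46) = 22,  x(47) = 12,  x(48) = 6,  x(49) = 18.
Since (x(48), x(49)) = (x(0), x(1)) = (6, 18) (two consecutive terms determine the rest), the sequence is periodic with period 48.
So x(533) = x(0 + ((533-0) mod 48)) = x(5) = 24.

24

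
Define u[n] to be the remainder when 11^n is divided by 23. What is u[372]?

u[0] = 1,  u[1] = 11,  u[2] = 6,  u[3] = 20,  u[4] = 13,  u[5] = 5,  u[6] = 9,  u[7] = 7,  u[8] = 8,  u[9] = 19,  u[10] = 2,  u[11] = 22,  u[12] = 12,  u[13] = 17,  u[14] = 3,  u[15] = 10,  u[16] = 18,  u[17] = 14,  u[18] = 16,  u[19] = 15,  u[20] = 4,  u[21] = 21,  u[22] = 1.
Since u[22] = u[0] = 1, the sequence is periodic with period 22.
(372 - 0) mod 22 = 20, so u[372] = u[20] = 4.

4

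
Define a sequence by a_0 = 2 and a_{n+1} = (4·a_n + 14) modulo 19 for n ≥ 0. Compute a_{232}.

10

a_0 = 2; a_1 = 3; a_2 = 7; a_3 = 4; a_4 = 11; a_5 = 1; a_6 = 18; a_7 = 10; a_8 = 16; a_9 = 2.
Since a_9 = a_0 = 2, the sequence is periodic with period 9.
(232 - 0) mod 9 = 7, so a_{232} = a_7 = 10.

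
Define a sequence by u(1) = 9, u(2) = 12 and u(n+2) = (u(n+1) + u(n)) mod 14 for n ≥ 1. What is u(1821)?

We have u(1) = 9,  u(2) = 12,  u(3) = 7,  u(4) = 5,  u(5) = 12,  u(6) = 3,  u(7) = 1,  u(8) = 4,  u(9) = 5,  u(10) = 9,  u(11) = 0,  u(12) = 9,  u(13) = 9,  u(14) = 4,  u(15) = 13,  u(16) = 3,  u(17) = 2,  u(18) = 5,  u(19) = 7,  u(20) = 12,  u(21) = 5,  u(22) = 3,  u(23) = 8,  u(24) = 11,  u(25) = 5,  u(26) = 2,  u(27) = 7,  u(28) = 9,  u(29) = 2,  u(30) = 11,  u(31) = 13,  u(32) = 10,  u(33) = 9,  u(34) = 5,  u(35) = 0,  u(36) = 5,  u(37) = 5,  u(38) = 10,  u(39) = 1,  u(40) = 11,  u(41) = 12,  u(42) = 9,  u(43) = 7,  u(44) = 2,  u(45) = 9,  u(46) = 11,  u(47) = 6,  u(48) = 3,  u(49) = 9,  u(50) = 12.
The sequence repeats with period 48.
(1821 - 1) mod 48 = 44, so u(1821) = u(45) = 9.

9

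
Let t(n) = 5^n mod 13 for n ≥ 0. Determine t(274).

12

We have t(0) = 1, t(1) = 5, t(2) = 12, t(3) = 8, t(4) = 1.
Since t(4) = t(0) = 1, the sequence is periodic with period 4.
(274 - 0) mod 4 = 2, so t(274) = t(2) = 12.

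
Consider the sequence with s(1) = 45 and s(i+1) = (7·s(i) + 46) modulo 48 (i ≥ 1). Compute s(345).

Computing terms: s(1) = 45, s(2) = 25, s(3) = 29, s(4) = 9, s(5) = 13, s(6) = 41, s(7) = 45.
Since s(7) = s(1) = 45, the sequence is periodic with period 6.
(345 - 1) mod 6 = 2, so s(345) = s(3) = 29.

29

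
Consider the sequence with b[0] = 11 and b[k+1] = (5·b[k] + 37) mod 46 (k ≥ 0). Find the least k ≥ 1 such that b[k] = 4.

21

Computing terms: b[0] = 11, b[1] = 0, b[2] = 37, b[3] = 38, b[4] = 43, b[5] = 22, b[6] = 9, b[7] = 36, b[8] = 33, b[9] = 18, b[10] = 35, b[11] = 28, b[12] = 39, b[13] = 2, b[14] = 1, b[15] = 42, b[16] = 17, b[17] = 30, b[18] = 3, b[19] = 6, b[20] = 21, b[21] = 4, b[22] = 11.
Since b[22] = b[0] = 11, the sequence is periodic with period 22.
The value 4 first appears (with k ≥ 1) at b[21].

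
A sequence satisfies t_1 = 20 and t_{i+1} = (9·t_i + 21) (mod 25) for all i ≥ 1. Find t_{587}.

0

t_1 = 20; t_2 = 1; t_3 = 5; t_4 = 16; t_5 = 15; t_6 = 6; t_7 = 0; t_8 = 21; t_9 = 10; t_{10} = 11; t_{11} = 20.
The sequence repeats with period 10.
(587 - 1) mod 10 = 6, so t_{587} = t_7 = 0.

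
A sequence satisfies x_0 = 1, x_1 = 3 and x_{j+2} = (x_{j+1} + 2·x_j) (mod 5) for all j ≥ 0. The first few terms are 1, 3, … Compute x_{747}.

Listing terms: x_0 = 1; x_1 = 3; x_2 = 0; x_3 = 1; x_4 = 1; x_5 = 3.
Since (x_4, x_5) = (x_0, x_1) = (1, 3) (two consecutive terms determine the rest), the sequence is periodic with period 4.
So x_{747} = x_{0 + ((747-0) mod 4)} = x_3 = 1.

1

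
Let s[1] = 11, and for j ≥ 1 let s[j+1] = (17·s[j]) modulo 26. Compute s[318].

19

Listing terms: s[1] = 11; s[2] = 5; s[3] = 7; s[4] = 15; s[5] = 21; s[6] = 19; s[7] = 11.
Since s[7] = s[1] = 11, the sequence is periodic with period 6.
(318 - 1) mod 6 = 5, so s[318] = s[6] = 19.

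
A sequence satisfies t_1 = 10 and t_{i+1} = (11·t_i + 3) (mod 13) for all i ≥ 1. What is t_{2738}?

9

t_1 = 10, t_2 = 9, t_3 = 11, t_4 = 7, t_5 = 2, t_6 = 12, t_7 = 5, t_8 = 6, t_9 = 4, t_{10} = 8, t_{11} = 0, t_{12} = 3, t_{13} = 10.
The sequence repeats with period 12.
(2738 - 1) mod 12 = 1, so t_{2738} = t_2 = 9.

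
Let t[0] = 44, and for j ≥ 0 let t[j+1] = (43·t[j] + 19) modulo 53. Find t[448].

Computing terms: t[0] = 44,  t[1] = 3,  t[2] = 42,  t[3] = 23,  t[4] = 1,  t[5] = 9,  t[6] = 35,  t[7] = 40,  t[8] = 43,  t[9] = 13,  t[10] = 48,  t[11] = 16,  t[12] = 18,  t[13] = 51,  t[14] = 39,  t[15] = 0,  t[16] = 19,  t[17] = 41,  t[18] = 33,  t[19] = 7,  t[20] = 2,  t[21] = 52,  t[22] = 29,  t[23] = 47,  t[24] = 26,  t[25] = 24,  t[26] = 44.
Since t[26] = t[0] = 44, the sequence is periodic with period 26.
So t[448] = t[0 + ((448-0) mod 26)] = t[6] = 35.

35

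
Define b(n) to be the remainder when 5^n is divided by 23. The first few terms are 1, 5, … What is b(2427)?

b(0) = 1; b(1) = 5; b(2) = 2; b(3) = 10; b(4) = 4; b(5) = 20; b(6) = 8; b(7) = 17; b(8) = 16; b(9) = 11; b(10) = 9; b(11) = 22; b(12) = 18; b(13) = 21; b(14) = 13; b(15) = 19; b(16) = 3; b(17) = 15; b(18) = 6; b(19) = 7; b(20) = 12; b(21) = 14; b(22) = 1.
Since b(22) = b(0) = 1, the sequence is periodic with period 22.
(2427 - 0) mod 22 = 7, so b(2427) = b(7) = 17.

17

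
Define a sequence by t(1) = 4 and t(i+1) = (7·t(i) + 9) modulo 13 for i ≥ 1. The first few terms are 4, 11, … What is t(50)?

Computing terms: t(1) = 4; t(2) = 11; t(3) = 8; t(4) = 0; t(5) = 9; t(6) = 7; t(7) = 6; t(8) = 12; t(9) = 2; t(10) = 10; t(11) = 1; t(12) = 3; t(13) = 4.
Since t(13) = t(1) = 4, the sequence is periodic with period 12.
(50 - 1) mod 12 = 1, so t(50) = t(2) = 11.

11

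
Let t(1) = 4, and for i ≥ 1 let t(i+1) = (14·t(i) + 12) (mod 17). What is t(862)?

8

Computing terms: t(1) = 4,  t(2) = 0,  t(3) = 12,  t(4) = 10,  t(5) = 16,  t(6) = 15,  t(7) = 1,  t(8) = 9,  t(9) = 2,  t(10) = 6,  t(11) = 11,  t(12) = 13,  t(13) = 7,  t(14) = 8,  t(15) = 5,  t(16) = 14,  t(17) = 4.
The sequence repeats with period 16.
(862 - 1) mod 16 = 13, so t(862) = t(14) = 8.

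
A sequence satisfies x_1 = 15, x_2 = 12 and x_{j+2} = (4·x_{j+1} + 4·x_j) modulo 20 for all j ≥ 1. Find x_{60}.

8

x_1 = 15, x_2 = 12, x_3 = 8, x_4 = 0, x_5 = 12, x_6 = 8.
Since (x_5, x_6) = (x_2, x_3) = (12, 8) (two consecutive terms determine the rest), the sequence is eventually periodic: after a pre-period of length 1 it cycles with period 3.
For j ≥ 2, x_j depends only on (j - 2) mod 3. (60 - 2) mod 3 = 1, so x_{60} = x_3 = 8.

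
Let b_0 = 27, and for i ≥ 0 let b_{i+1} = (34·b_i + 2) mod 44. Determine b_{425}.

30

Listing terms: b_0 = 27,  b_1 = 40,  b_2 = 42,  b_3 = 22,  b_4 = 2,  b_5 = 26,  b_6 = 6,  b_7 = 30,  b_8 = 10,  b_9 = 34,  b_{10} = 14,  b_{11} = 38,  b_{12} = 18,  b_{13} = 42.
Since b_{13} = b_2 = 42, the sequence is eventually periodic: after a pre-period of length 2 it cycles with period 11.
For i ≥ 2, b_i depends only on (i - 2) mod 11. (425 - 2) mod 11 = 5, so b_{425} = b_7 = 30.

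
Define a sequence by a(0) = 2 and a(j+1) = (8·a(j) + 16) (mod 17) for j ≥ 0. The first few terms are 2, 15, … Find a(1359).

11

We have a(0) = 2; a(1) = 15; a(2) = 0; a(3) = 16; a(4) = 8; a(5) = 12; a(6) = 10; a(7) = 11; a(8) = 2.
Since a(8) = a(0) = 2, the sequence is periodic with period 8.
So a(1359) = a(0 + ((1359-0) mod 8)) = a(7) = 11.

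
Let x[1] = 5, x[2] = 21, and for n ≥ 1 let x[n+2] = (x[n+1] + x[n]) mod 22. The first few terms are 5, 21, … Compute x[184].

Listing terms: x[1] = 5; x[2] = 21; x[3] = 4; x[4] = 3; x[5] = 7; x[6] = 10; x[7] = 17; x[8] = 5; x[9] = 0; x[10] = 5; x[11] = 5; x[12] = 10; x[13] = 15; x[14] = 3; x[15] = 18; x[16] = 21; x[17] = 17; x[18] = 16; x[19] = 11; x[20] = 5; x[21] = 16; x[22] = 21; x[23] = 15; x[24] = 14; x[25] = 7; x[26] = 21; x[27] = 6; x[28] = 5; x[29] = 11; x[30] = 16; x[31] = 5; x[32] = 21.
Since (x[31], x[32]) = (x[1], x[2]) = (5, 21) (two consecutive terms determine the rest), the sequence is periodic with period 30.
So x[184] = x[1 + ((184-1) mod 30)] = x[4] = 3.

3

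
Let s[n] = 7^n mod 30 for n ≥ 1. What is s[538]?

19

Listing terms: s[1] = 7,  s[2] = 19,  s[3] = 13,  s[4] = 1,  s[5] = 7.
Since s[5] = s[1] = 7, the sequence is periodic with period 4.
So s[538] = s[1 + ((538-1) mod 4)] = s[2] = 19.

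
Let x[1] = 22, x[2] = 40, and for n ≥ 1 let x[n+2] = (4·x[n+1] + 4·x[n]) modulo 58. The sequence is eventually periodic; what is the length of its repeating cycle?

35

We have x[1] = 22, x[2] = 40, x[3] = 16, x[4] = 50, x[5] = 32, x[6] = 38, x[7] = 48, x[8] = 54, x[9] = 2, x[10] = 50, x[11] = 34, x[12] = 46, x[13] = 30, x[14] = 14, x[15] = 2, x[16] = 6, x[17] = 32, x[18] = 36, x[19] = 40, x[20] = 14, x[21] = 42, x[22] = 50, x[23] = 20, x[24] = 48, x[25] = 40, x[26] = 4, x[27] = 2, x[28] = 24, x[29] = 46, x[30] = 48, x[31] = 28, x[32] = 14, x[33] = 52, x[34] = 32, x[35] = 46, x[36] = 22, x[37] = 40.
Since (x[36], x[37]) = (x[1], x[2]) = (22, 40) (two consecutive terms determine the rest), the sequence is periodic with period 35.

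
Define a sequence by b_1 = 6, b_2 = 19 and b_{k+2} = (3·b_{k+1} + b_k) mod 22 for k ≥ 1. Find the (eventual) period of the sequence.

24

b_1 = 6; b_2 = 19; b_3 = 19; b_4 = 10; b_5 = 5; b_6 = 3; b_7 = 14; b_8 = 1; b_9 = 17; b_{10} = 8; b_{11} = 19; b_{12} = 21; b_{13} = 16; b_{14} = 3; b_{15} = 3; b_{16} = 12; b_{17} = 17; b_{18} = 19; b_{19} = 8; b_{20} = 21; b_{21} = 5; b_{22} = 14; b_{23} = 3; b_{24} = 1; b_{25} = 6; b_{26} = 19.
The sequence repeats with period 24.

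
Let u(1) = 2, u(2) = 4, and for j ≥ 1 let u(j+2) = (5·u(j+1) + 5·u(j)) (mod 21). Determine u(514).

We have u(1) = 2; u(2) = 4; u(3) = 9; u(4) = 2; u(5) = 13; u(6) = 12; u(7) = 20; u(8) = 13; u(9) = 18; u(10) = 8; u(11) = 4; u(12) = 18; u(13) = 5; u(14) = 10; u(15) = 12; u(16) = 5; u(17) = 1; u(18) = 9; u(19) = 8; u(20) = 1; u(21) = 3; u(22) = 20; u(23) = 10; u(24) = 3; u(25) = 2; u(26) = 4.
The sequence repeats with period 24.
So u(514) = u(1 + ((514-1) mod 24)) = u(10) = 8.

8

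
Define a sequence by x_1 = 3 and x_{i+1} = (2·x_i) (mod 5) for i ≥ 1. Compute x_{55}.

2

We have x_1 = 3; x_2 = 1; x_3 = 2; x_4 = 4; x_5 = 3.
The sequence repeats with period 4.
So x_{55} = x_{1 + ((55-1) mod 4)} = x_3 = 2.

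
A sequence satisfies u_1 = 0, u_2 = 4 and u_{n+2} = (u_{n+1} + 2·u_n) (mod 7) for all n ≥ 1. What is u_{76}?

Listing terms: u_1 = 0, u_2 = 4, u_3 = 4, u_4 = 5, u_5 = 6, u_6 = 2, u_7 = 0, u_8 = 4.
The sequence repeats with period 6.
(76 - 1) mod 6 = 3, so u_{76} = u_4 = 5.

5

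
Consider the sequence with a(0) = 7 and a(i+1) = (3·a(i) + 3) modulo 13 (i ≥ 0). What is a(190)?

We have a(0) = 7,  a(1) = 11,  a(2) = 10,  a(3) = 7.
The sequence repeats with period 3.
(190 - 0) mod 3 = 1, so a(190) = a(1) = 11.

11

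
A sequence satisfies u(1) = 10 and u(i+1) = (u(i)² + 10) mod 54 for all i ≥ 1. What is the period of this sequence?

We have u(1) = 10; u(2) = 2; u(3) = 14; u(4) = 44; u(5) = 2.
Since u(5) = u(2) = 2, the sequence is eventually periodic: after a pre-period of length 1 it cycles with period 3.

3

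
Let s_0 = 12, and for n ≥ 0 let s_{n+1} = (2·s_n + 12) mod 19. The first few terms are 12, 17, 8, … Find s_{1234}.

We have s_0 = 12; s_1 = 17; s_2 = 8; s_3 = 9; s_4 = 11; s_5 = 15; s_6 = 4; s_7 = 1; s_8 = 14; s_9 = 2; s_{10} = 16; s_{11} = 6; s_{12} = 5; s_{13} = 3; s_{14} = 18; s_{15} = 10; s_{16} = 13; s_{17} = 0; s_{18} = 12.
Since s_{18} = s_0 = 12, the sequence is periodic with period 18.
So s_{1234} = s_{0 + ((1234-0) mod 18)} = s_{10} = 16.

16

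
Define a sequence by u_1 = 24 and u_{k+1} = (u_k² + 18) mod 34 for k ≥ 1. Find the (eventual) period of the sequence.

Computing terms: u_1 = 24,  u_2 = 16,  u_3 = 2,  u_4 = 22,  u_5 = 26,  u_6 = 14,  u_7 = 10,  u_8 = 16.
Since u_8 = u_2 = 16, the sequence is eventually periodic: after a pre-period of length 1 it cycles with period 6.

6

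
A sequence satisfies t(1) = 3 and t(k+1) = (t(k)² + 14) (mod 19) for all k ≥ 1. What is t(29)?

We have t(1) = 3,  t(2) = 4,  t(3) = 11,  t(4) = 2,  t(5) = 18,  t(6) = 15,  t(7) = 11.
Since t(7) = t(3) = 11, the sequence is eventually periodic: after a pre-period of length 2 it cycles with period 4.
For k ≥ 3, t(k) depends only on (k - 3) mod 4. (29 - 3) mod 4 = 2, so t(29) = t(5) = 18.

18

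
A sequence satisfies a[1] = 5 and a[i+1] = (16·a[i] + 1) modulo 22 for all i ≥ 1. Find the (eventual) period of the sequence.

We have a[1] = 5,  a[2] = 15,  a[3] = 21,  a[4] = 7,  a[5] = 3,  a[6] = 5.
The sequence repeats with period 5.

5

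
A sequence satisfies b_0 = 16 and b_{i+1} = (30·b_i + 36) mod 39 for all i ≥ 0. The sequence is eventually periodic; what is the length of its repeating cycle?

6

Listing terms: b_0 = 16, b_1 = 9, b_2 = 33, b_3 = 12, b_4 = 6, b_5 = 21, b_6 = 3, b_7 = 9.
Since b_7 = b_1 = 9, the sequence is eventually periodic: after a pre-period of length 1 it cycles with period 6.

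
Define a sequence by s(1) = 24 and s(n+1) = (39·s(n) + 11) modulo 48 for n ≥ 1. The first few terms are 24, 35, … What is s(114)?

Computing terms: s(1) = 24, s(2) = 35, s(3) = 32, s(4) = 11, s(5) = 8, s(6) = 35.
Since s(6) = s(2) = 35, the sequence is eventually periodic: after a pre-period of length 1 it cycles with period 4.
For n ≥ 2, s(n) depends only on (n - 2) mod 4. (114 - 2) mod 4 = 0, so s(114) = s(2) = 35.

35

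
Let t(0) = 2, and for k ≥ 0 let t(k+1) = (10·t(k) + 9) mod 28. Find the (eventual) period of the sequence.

6

Listing terms: t(0) = 2, t(1) = 1, t(2) = 19, t(3) = 3, t(4) = 11, t(5) = 7, t(6) = 23, t(7) = 15, t(8) = 19.
Since t(8) = t(2) = 19, the sequence is eventually periodic: after a pre-period of length 2 it cycles with period 6.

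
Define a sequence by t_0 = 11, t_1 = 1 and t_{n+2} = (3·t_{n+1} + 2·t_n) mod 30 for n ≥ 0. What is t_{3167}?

29

Listing terms: t_0 = 11,  t_1 = 1,  t_2 = 25,  t_3 = 17,  t_4 = 11,  t_5 = 7,  t_6 = 13,  t_7 = 23,  t_8 = 5,  t_9 = 1,  t_{10} = 13,  t_{11} = 11,  t_{12} = 29,  t_{13} = 19,  t_{14} = 25,  t_{15} = 23,  t_{16} = 29,  t_{17} = 13,  t_{18} = 7,  t_{19} = 17,  t_{20} = 5,  t_{21} = 19,  t_{22} = 7,  t_{23} = 29,  t_{24} = 11,  t_{25} = 1.
Since (t_{24}, t_{25}) = (t_0, t_1) = (11, 1) (two consecutive terms determine the rest), the sequence is periodic with period 24.
So t_{3167} = t_{0 + ((3167-0) mod 24)} = t_{23} = 29.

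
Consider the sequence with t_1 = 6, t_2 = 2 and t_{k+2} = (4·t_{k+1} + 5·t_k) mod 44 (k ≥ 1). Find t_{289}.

Listing terms: t_1 = 6, t_2 = 2, t_3 = 38, t_4 = 30, t_5 = 2, t_6 = 26, t_7 = 26, t_8 = 14, t_9 = 10, t_{10} = 22, t_{11} = 6, t_{12} = 2.
Since (t_{11}, t_{12}) = (t_1, t_2) = (6, 2) (two consecutive terms determine the rest), the sequence is periodic with period 10.
So t_{289} = t_{1 + ((289-1) mod 10)} = t_9 = 10.

10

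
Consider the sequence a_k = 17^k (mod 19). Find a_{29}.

Listing terms: a_0 = 1; a_1 = 17; a_2 = 4; a_3 = 11; a_4 = 16; a_5 = 6; a_6 = 7; a_7 = 5; a_8 = 9; a_9 = 1.
The sequence repeats with period 9.
(29 - 0) mod 9 = 2, so a_{29} = a_2 = 4.

4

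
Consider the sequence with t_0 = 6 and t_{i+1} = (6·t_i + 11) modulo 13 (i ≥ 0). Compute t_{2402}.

t_0 = 6, t_1 = 8, t_2 = 7, t_3 = 1, t_4 = 4, t_5 = 9, t_6 = 0, t_7 = 11, t_8 = 12, t_9 = 5, t_{10} = 2, t_{11} = 10, t_{12} = 6.
Since t_{12} = t_0 = 6, the sequence is periodic with period 12.
(2402 - 0) mod 12 = 2, so t_{2402} = t_2 = 7.

7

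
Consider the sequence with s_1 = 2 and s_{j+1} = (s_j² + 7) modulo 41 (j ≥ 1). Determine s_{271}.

s_1 = 2; s_2 = 11; s_3 = 5; s_4 = 32; s_5 = 6; s_6 = 2.
Since s_6 = s_1 = 2, the sequence is periodic with period 5.
So s_{271} = s_{1 + ((271-1) mod 5)} = s_1 = 2.

2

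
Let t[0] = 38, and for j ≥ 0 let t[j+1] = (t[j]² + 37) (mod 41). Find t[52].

28

Listing terms: t[0] = 38, t[1] = 5, t[2] = 21, t[3] = 27, t[4] = 28, t[5] = 1, t[6] = 38.
Since t[6] = t[0] = 38, the sequence is periodic with period 6.
(52 - 0) mod 6 = 4, so t[52] = t[4] = 28.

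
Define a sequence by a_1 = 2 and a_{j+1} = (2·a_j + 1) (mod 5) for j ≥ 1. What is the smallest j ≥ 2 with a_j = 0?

Listing terms: a_1 = 2; a_2 = 0; a_3 = 1; a_4 = 3; a_5 = 2.
The sequence repeats with period 4.
The value 0 first appears (with j ≥ 2) at a_2.

2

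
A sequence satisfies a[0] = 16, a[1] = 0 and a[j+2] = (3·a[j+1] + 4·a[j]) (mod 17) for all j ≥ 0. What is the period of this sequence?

a[0] = 16,  a[1] = 0,  a[2] = 13,  a[3] = 5,  a[4] = 16,  a[5] = 0.
The sequence repeats with period 4.

4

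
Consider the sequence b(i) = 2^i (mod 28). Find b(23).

4

b(0) = 1, b(1) = 2, b(2) = 4, b(3) = 8, b(4) = 16, b(5) = 4.
Since b(5) = b(2) = 4, the sequence is eventually periodic: after a pre-period of length 2 it cycles with period 3.
For i ≥ 2, b(i) depends only on (i - 2) mod 3. (23 - 2) mod 3 = 0, so b(23) = b(2) = 4.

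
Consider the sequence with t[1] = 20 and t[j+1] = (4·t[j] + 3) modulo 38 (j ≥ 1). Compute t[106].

Listing terms: t[1] = 20,  t[2] = 7,  t[3] = 31,  t[4] = 13,  t[5] = 17,  t[6] = 33,  t[7] = 21,  t[8] = 11,  t[9] = 9,  t[10] = 1,  t[11] = 7.
Since t[11] = t[2] = 7, the sequence is eventually periodic: after a pre-period of length 1 it cycles with period 9.
For j ≥ 2, t[j] depends only on (j - 2) mod 9. (106 - 2) mod 9 = 5, so t[106] = t[7] = 21.

21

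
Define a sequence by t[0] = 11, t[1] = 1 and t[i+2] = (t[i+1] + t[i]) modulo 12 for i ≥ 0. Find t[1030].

9

We have t[0] = 11; t[1] = 1; t[2] = 0; t[3] = 1; t[4] = 1; t[5] = 2; t[6] = 3; t[7] = 5; t[8] = 8; t[9] = 1; t[10] = 9; t[11] = 10; t[12] = 7; t[13] = 5; t[14] = 0; t[15] = 5; t[16] = 5; t[17] = 10; t[18] = 3; t[19] = 1; t[20] = 4; t[21] = 5; t[22] = 9; t[23] = 2; t[24] = 11; t[25] = 1.
The sequence repeats with period 24.
(1030 - 0) mod 24 = 22, so t[1030] = t[22] = 9.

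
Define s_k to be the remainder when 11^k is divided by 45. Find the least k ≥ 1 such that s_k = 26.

3

We have s_0 = 1,  s_1 = 11,  s_2 = 31,  s_3 = 26,  s_4 = 16,  s_5 = 41,  s_6 = 1.
Since s_6 = s_0 = 1, the sequence is periodic with period 6.
The value 26 first appears (with k ≥ 1) at s_3.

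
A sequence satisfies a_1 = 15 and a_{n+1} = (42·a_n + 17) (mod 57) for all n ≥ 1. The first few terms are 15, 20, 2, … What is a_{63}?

a_1 = 15,  a_2 = 20,  a_3 = 2,  a_4 = 44,  a_5 = 41,  a_6 = 29,  a_7 = 38,  a_8 = 17,  a_9 = 47,  a_{10} = 53,  a_{11} = 20.
Since a_{11} = a_2 = 20, the sequence is eventually periodic: after a pre-period of length 1 it cycles with period 9.
For n ≥ 2, a_n depends only on (n - 2) mod 9. (63 - 2) mod 9 = 7, so a_{63} = a_9 = 47.

47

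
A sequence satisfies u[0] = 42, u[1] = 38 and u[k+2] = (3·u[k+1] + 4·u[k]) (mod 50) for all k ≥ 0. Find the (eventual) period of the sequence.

10

We have u[0] = 42, u[1] = 38, u[2] = 32, u[3] = 48, u[4] = 22, u[5] = 8, u[6] = 12, u[7] = 18, u[8] = 2, u[9] = 28, u[10] = 42, u[11] = 38.
Since (u[10], u[11]) = (u[0], u[1]) = (42, 38) (two consecutive terms determine the rest), the sequence is periodic with period 10.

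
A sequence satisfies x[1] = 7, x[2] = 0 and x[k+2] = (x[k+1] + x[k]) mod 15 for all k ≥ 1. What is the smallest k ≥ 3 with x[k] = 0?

x[1] = 7,  x[2] = 0,  x[3] = 7,  x[4] = 7,  x[5] = 14,  x[6] = 6,  x[7] = 5,  x[8] = 11,  x[9] = 1,  x[10] = 12,  x[11] = 13,  x[12] = 10,  x[13] = 8,  x[14] = 3,  x[15] = 11,  x[16] = 14,  x[17] = 10,  x[18] = 9,  x[19] = 4,  x[20] = 13,  x[21] = 2,  x[22] = 0,  x[23] = 2,  x[24] = 2,  x[25] = 4,  x[26] = 6,  x[27] = 10,  x[28] = 1,  x[29] = 11,  x[30] = 12,  x[31] = 8,  x[32] = 5,  x[33] = 13,  x[34] = 3,  x[35] = 1,  x[36] = 4,  x[37] = 5,  x[38] = 9,  x[39] = 14,  x[40] = 8,  x[41] = 7,  x[42] = 0.
The sequence repeats with period 40.
The value 0 first appears (with k ≥ 3) at x[22].

22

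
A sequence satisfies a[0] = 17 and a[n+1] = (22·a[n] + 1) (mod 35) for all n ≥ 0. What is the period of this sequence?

We have a[0] = 17, a[1] = 25, a[2] = 26, a[3] = 13, a[4] = 7, a[5] = 15, a[6] = 16, a[7] = 3, a[8] = 32, a[9] = 5, a[10] = 6, a[11] = 28, a[12] = 22, a[13] = 30, a[14] = 31, a[15] = 18, a[16] = 12, a[17] = 20, a[18] = 21, a[19] = 8, a[20] = 2, a[21] = 10, a[22] = 11, a[23] = 33, a[24] = 27, a[25] = 0, a[26] = 1, a[27] = 23, a[28] = 17.
Since a[28] = a[0] = 17, the sequence is periodic with period 28.

28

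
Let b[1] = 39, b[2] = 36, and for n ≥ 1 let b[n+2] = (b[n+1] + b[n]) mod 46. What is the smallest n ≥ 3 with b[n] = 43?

We have b[1] = 39; b[2] = 36; b[3] = 29; b[4] = 19; b[5] = 2; b[6] = 21; b[7] = 23; b[8] = 44; b[9] = 21; b[10] = 19; b[11] = 40; b[12] = 13; b[13] = 7; b[14] = 20; b[15] = 27; b[16] = 1; b[17] = 28; b[18] = 29; b[19] = 11; b[20] = 40; b[21] = 5; b[22] = 45; b[23] = 4; b[24] = 3; b[25] = 7; b[26] = 10; b[27] = 17; b[28] = 27; b[29] = 44; b[30] = 25; b[31] = 23; b[32] = 2; b[33] = 25; b[34] = 27; b[35] = 6; b[36] = 33; b[37] = 39; b[38] = 26; b[39] = 19; b[40] = 45; b[41] = 18; b[42] = 17; b[43] = 35; b[44] = 6; b[45] = 41; b[46] = 1; b[47] = 42; b[48] = 43; b[49] = 39; b[50] = 36.
The sequence repeats with period 48.
The value 43 first appears (with n ≥ 3) at b[48].

48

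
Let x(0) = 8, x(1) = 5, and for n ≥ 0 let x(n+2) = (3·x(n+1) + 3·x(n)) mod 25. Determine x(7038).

9

x(0) = 8; x(1) = 5; x(2) = 14; x(3) = 7; x(4) = 13; x(5) = 10; x(6) = 19; x(7) = 12; x(8) = 18; x(9) = 15; x(10) = 24; x(11) = 17; x(12) = 23; x(13) = 20; x(14) = 4; x(15) = 22; x(16) = 3; x(17) = 0; x(18) = 9; x(19) = 2; x(20) = 8; x(21) = 5.
Since (x(20), x(21)) = (x(0), x(1)) = (8, 5) (two consecutive terms determine the rest), the sequence is periodic with period 20.
(7038 - 0) mod 20 = 18, so x(7038) = x(18) = 9.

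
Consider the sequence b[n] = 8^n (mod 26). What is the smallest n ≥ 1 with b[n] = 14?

Listing terms: b[0] = 1,  b[1] = 8,  b[2] = 12,  b[3] = 18,  b[4] = 14,  b[5] = 8.
Since b[5] = b[1] = 8, the sequence is eventually periodic: after a pre-period of length 1 it cycles with period 4.
The value 14 first appears (with n ≥ 1) at b[4].

4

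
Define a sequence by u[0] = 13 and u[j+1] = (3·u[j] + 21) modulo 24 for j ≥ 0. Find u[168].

u[0] = 13,  u[1] = 12,  u[2] = 9,  u[3] = 0,  u[4] = 21,  u[5] = 12.
Since u[5] = u[1] = 12, the sequence is eventually periodic: after a pre-period of length 1 it cycles with period 4.
For j ≥ 1, u[j] depends only on (j - 1) mod 4. (168 - 1) mod 4 = 3, so u[168] = u[4] = 21.

21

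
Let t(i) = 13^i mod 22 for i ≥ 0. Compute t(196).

Listing terms: t(0) = 1, t(1) = 13, t(2) = 15, t(3) = 19, t(4) = 5, t(5) = 21, t(6) = 9, t(7) = 7, t(8) = 3, t(9) = 17, t(10) = 1.
The sequence repeats with period 10.
So t(196) = t(0 + ((196-0) mod 10)) = t(6) = 9.

9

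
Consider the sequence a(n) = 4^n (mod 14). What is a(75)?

8

Listing terms: a(1) = 4; a(2) = 2; a(3) = 8; a(4) = 4.
The sequence repeats with period 3.
So a(75) = a(1 + ((75-1) mod 3)) = a(3) = 8.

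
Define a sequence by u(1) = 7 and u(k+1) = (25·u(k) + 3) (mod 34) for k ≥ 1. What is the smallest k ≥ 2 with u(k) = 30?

6

Computing terms: u(1) = 7; u(2) = 8; u(3) = 33; u(4) = 12; u(5) = 31; u(6) = 30; u(7) = 5; u(8) = 26; u(9) = 7.
The sequence repeats with period 8.
The value 30 first appears (with k ≥ 2) at u(6).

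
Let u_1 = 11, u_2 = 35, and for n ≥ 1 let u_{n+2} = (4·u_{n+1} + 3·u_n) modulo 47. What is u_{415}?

We have u_1 = 11,  u_2 = 35,  u_3 = 32,  u_4 = 45,  u_5 = 41,  u_6 = 17,  u_7 = 3,  u_8 = 16,  u_9 = 26,  u_{10} = 11,  u_{11} = 28,  u_{12} = 4,  u_{13} = 6,  u_{14} = 36,  u_{15} = 21,  u_{16} = 4,  u_{17} = 32,  u_{18} = 46,  u_{19} = 45,  u_{20} = 36,  u_{21} = 44,  u_{22} = 2,  u_{23} = 46,  u_{24} = 2,  u_{25} = 5,  u_{26} = 26,  u_{27} = 25,  u_{28} = 37,  u_{29} = 35,  u_{30} = 16,  u_{31} = 28,  u_{32} = 19,  u_{33} = 19,  u_{34} = 39,  u_{35} = 25,  u_{36} = 29,  u_{37} = 3,  u_{38} = 5,  u_{39} = 29,  u_{40} = 37,  u_{41} = 0,  u_{42} = 17,  u_{43} = 21,  u_{44} = 41,  u_{45} = 39,  u_{46} = 44,  u_{47} = 11,  u_{48} = 35.
The sequence repeats with period 46.
(415 - 1) mod 46 = 0, so u_{415} = u_1 = 11.

11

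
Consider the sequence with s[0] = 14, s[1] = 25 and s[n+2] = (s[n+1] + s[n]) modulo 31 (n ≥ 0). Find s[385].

s[0] = 14, s[1] = 25, s[2] = 8, s[3] = 2, s[4] = 10, s[5] = 12, s[6] = 22, s[7] = 3, s[8] = 25, s[9] = 28, s[10] = 22, s[11] = 19, s[12] = 10, s[13] = 29, s[14] = 8, s[15] = 6, s[16] = 14, s[17] = 20, s[18] = 3, s[19] = 23, s[20] = 26, s[21] = 18, s[22] = 13, s[23] = 0, s[24] = 13, s[25] = 13, s[26] = 26, s[27] = 8, s[28] = 3, s[29] = 11, s[30] = 14, s[31] = 25.
The sequence repeats with period 30.
(385 - 0) mod 30 = 25, so s[385] = s[25] = 13.

13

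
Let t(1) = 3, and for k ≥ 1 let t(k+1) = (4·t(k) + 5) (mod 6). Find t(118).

3

t(1) = 3,  t(2) = 5,  t(3) = 1,  t(4) = 3.
Since t(4) = t(1) = 3, the sequence is periodic with period 3.
(118 - 1) mod 3 = 0, so t(118) = t(1) = 3.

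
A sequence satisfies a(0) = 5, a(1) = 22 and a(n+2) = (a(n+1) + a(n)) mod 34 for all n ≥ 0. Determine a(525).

a(0) = 5, a(1) = 22, a(2) = 27, a(3) = 15, a(4) = 8, a(5) = 23, a(6) = 31, a(7) = 20, a(8) = 17, a(9) = 3, a(10) = 20, a(11) = 23, a(12) = 9, a(13) = 32, a(14) = 7, a(15) = 5, a(16) = 12, a(17) = 17, a(18) = 29, a(19) = 12, a(20) = 7, a(21) = 19, a(22) = 26, a(23) = 11, a(24) = 3, a(25) = 14, a(26) = 17, a(27) = 31, a(28) = 14, a(29) = 11, a(30) = 25, a(31) = 2, a(32) = 27, a(33) = 29, a(34) = 22, a(35) = 17, a(36) = 5, a(37) = 22.
Since (a(36), a(37)) = (a(0), a(1)) = (5, 22) (two consecutive terms determine the rest), the sequence is periodic with period 36.
So a(525) = a(0 + ((525-0) mod 36)) = a(21) = 19.

19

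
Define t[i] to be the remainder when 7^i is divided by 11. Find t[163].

2

Listing terms: t[1] = 7, t[2] = 5, t[3] = 2, t[4] = 3, t[5] = 10, t[6] = 4, t[7] = 6, t[8] = 9, t[9] = 8, t[10] = 1, t[11] = 7.
The sequence repeats with period 10.
So t[163] = t[1 + ((163-1) mod 10)] = t[3] = 2.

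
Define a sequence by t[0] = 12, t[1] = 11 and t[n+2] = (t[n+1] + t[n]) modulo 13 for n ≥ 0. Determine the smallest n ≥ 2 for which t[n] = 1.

11

t[0] = 12,  t[1] = 11,  t[2] = 10,  t[3] = 8,  t[4] = 5,  t[5] = 0,  t[6] = 5,  t[7] = 5,  t[8] = 10,  t[9] = 2,  t[10] = 12,  t[11] = 1,  t[12] = 0,  t[13] = 1,  t[14] = 1,  t[15] = 2,  t[16] = 3,  t[17] = 5,  t[18] = 8,  t[19] = 0,  t[20] = 8,  t[21] = 8,  t[22] = 3,  t[23] = 11,  t[24] = 1,  t[25] = 12,  t[26] = 0,  t[27] = 12,  t[28] = 12,  t[29] = 11.
Since (t[28], t[29]) = (t[0], t[1]) = (12, 11) (two consecutive terms determine the rest), the sequence is periodic with period 28.
The value 1 first appears (with n ≥ 2) at t[11].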